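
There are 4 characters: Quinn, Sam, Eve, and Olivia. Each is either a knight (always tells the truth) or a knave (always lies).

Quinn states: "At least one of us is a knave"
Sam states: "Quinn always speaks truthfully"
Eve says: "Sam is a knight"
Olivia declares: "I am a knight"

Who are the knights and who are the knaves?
Quinn is a knight.
Sam is a knight.
Eve is a knight.
Olivia is a knave.

Verification:
- Quinn (knight) says "At least one of us is a knave" - this is TRUE because Olivia is a knave.
- Sam (knight) says "Quinn always speaks truthfully" - this is TRUE because Quinn is a knight.
- Eve (knight) says "Sam is a knight" - this is TRUE because Sam is a knight.
- Olivia (knave) says "I am a knight" - this is FALSE (a lie) because Olivia is a knave.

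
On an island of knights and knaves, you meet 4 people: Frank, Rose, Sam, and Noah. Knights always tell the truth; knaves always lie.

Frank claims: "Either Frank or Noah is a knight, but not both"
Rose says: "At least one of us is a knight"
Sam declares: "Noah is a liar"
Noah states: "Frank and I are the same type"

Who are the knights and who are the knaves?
Frank is a knight.
Rose is a knight.
Sam is a knight.
Noah is a knave.

Verification:
- Frank (knight) says "Either Frank or Noah is a knight, but not both" - this is TRUE because Frank is a knight and Noah is a knave.
- Rose (knight) says "At least one of us is a knight" - this is TRUE because Frank, Rose, and Sam are knights.
- Sam (knight) says "Noah is a liar" - this is TRUE because Noah is a knave.
- Noah (knave) says "Frank and I are the same type" - this is FALSE (a lie) because Noah is a knave and Frank is a knight.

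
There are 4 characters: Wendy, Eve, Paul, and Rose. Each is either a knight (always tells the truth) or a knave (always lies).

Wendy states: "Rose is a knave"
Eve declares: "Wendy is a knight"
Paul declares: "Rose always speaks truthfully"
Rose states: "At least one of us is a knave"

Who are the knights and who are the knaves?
Wendy is a knave.
Eve is a knave.
Paul is a knight.
Rose is a knight.

Verification:
- Wendy (knave) says "Rose is a knave" - this is FALSE (a lie) because Rose is a knight.
- Eve (knave) says "Wendy is a knight" - this is FALSE (a lie) because Wendy is a knave.
- Paul (knight) says "Rose always speaks truthfully" - this is TRUE because Rose is a knight.
- Rose (knight) says "At least one of us is a knave" - this is TRUE because Wendy and Eve are knaves.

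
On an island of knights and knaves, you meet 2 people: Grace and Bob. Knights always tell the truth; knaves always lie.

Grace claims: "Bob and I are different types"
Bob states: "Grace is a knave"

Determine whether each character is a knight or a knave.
Grace is a knight.
Bob is a knave.

Verification:
- Grace (knight) says "Bob and I are different types" - this is TRUE because Grace is a knight and Bob is a knave.
- Bob (knave) says "Grace is a knave" - this is FALSE (a lie) because Grace is a knight.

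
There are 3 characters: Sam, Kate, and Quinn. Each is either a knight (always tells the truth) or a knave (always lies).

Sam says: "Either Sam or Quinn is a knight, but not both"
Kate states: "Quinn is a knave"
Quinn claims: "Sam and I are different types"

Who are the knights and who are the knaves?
Sam is a knave.
Kate is a knight.
Quinn is a knave.

Verification:
- Sam (knave) says "Either Sam or Quinn is a knight, but not both" - this is FALSE (a lie) because Sam is a knave and Quinn is a knave.
- Kate (knight) says "Quinn is a knave" - this is TRUE because Quinn is a knave.
- Quinn (knave) says "Sam and I are different types" - this is FALSE (a lie) because Quinn is a knave and Sam is a knave.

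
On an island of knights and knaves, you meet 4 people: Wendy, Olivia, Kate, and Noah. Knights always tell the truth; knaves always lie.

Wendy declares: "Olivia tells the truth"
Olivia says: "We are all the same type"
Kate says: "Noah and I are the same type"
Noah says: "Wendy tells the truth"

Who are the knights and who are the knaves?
Wendy is a knight.
Olivia is a knight.
Kate is a knight.
Noah is a knight.

Verification:
- Wendy (knight) says "Olivia tells the truth" - this is TRUE because Olivia is a knight.
- Olivia (knight) says "We are all the same type" - this is TRUE because Wendy, Olivia, Kate, and Noah are knights.
- Kate (knight) says "Noah and I are the same type" - this is TRUE because Kate is a knight and Noah is a knight.
- Noah (knight) says "Wendy tells the truth" - this is TRUE because Wendy is a knight.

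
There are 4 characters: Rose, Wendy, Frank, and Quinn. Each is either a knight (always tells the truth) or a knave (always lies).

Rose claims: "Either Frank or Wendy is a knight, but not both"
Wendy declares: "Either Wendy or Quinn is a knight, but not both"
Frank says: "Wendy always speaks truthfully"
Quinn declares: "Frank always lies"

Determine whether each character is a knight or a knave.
Rose is a knave.
Wendy is a knight.
Frank is a knight.
Quinn is a knave.

Verification:
- Rose (knave) says "Either Frank or Wendy is a knight, but not both" - this is FALSE (a lie) because Frank is a knight and Wendy is a knight.
- Wendy (knight) says "Either Wendy or Quinn is a knight, but not both" - this is TRUE because Wendy is a knight and Quinn is a knave.
- Frank (knight) says "Wendy always speaks truthfully" - this is TRUE because Wendy is a knight.
- Quinn (knave) says "Frank always lies" - this is FALSE (a lie) because Frank is a knight.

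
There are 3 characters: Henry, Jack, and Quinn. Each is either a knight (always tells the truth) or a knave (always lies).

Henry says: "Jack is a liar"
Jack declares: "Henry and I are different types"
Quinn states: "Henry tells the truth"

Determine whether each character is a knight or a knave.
Henry is a knave.
Jack is a knight.
Quinn is a knave.

Verification:
- Henry (knave) says "Jack is a liar" - this is FALSE (a lie) because Jack is a knight.
- Jack (knight) says "Henry and I are different types" - this is TRUE because Jack is a knight and Henry is a knave.
- Quinn (knave) says "Henry tells the truth" - this is FALSE (a lie) because Henry is a knave.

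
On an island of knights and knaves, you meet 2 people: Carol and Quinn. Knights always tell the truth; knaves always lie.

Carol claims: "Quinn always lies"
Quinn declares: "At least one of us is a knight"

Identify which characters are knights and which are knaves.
Carol is a knave.
Quinn is a knight.

Verification:
- Carol (knave) says "Quinn always lies" - this is FALSE (a lie) because Quinn is a knight.
- Quinn (knight) says "At least one of us is a knight" - this is TRUE because Quinn is a knight.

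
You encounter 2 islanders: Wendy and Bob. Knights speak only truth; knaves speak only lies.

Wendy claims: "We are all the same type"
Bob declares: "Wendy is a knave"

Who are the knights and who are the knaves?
Wendy is a knave.
Bob is a knight.

Verification:
- Wendy (knave) says "We are all the same type" - this is FALSE (a lie) because Bob is a knight and Wendy is a knave.
- Bob (knight) says "Wendy is a knave" - this is TRUE because Wendy is a knave.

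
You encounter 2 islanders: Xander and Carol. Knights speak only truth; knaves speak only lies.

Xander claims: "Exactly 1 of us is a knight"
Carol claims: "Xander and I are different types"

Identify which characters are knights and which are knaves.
Xander is a knave.
Carol is a knave.

Verification:
- Xander (knave) says "Exactly 1 of us is a knight" - this is FALSE (a lie) because there are 0 knights.
- Carol (knave) says "Xander and I are different types" - this is FALSE (a lie) because Carol is a knave and Xander is a knave.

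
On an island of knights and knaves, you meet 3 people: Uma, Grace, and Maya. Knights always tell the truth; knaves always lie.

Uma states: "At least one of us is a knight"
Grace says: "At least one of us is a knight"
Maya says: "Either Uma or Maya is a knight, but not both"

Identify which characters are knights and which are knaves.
Uma is a knave.
Grace is a knave.
Maya is a knave.

Verification:
- Uma (knave) says "At least one of us is a knight" - this is FALSE (a lie) because no one is a knight.
- Grace (knave) says "At least one of us is a knight" - this is FALSE (a lie) because no one is a knight.
- Maya (knave) says "Either Uma or Maya is a knight, but not both" - this is FALSE (a lie) because Uma is a knave and Maya is a knave.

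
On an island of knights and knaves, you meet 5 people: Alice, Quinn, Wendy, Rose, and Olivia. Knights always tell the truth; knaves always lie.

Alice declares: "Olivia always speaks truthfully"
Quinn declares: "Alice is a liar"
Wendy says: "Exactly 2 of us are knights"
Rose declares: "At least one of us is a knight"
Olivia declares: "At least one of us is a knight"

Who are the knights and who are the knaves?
Alice is a knight.
Quinn is a knave.
Wendy is a knave.
Rose is a knight.
Olivia is a knight.

Verification:
- Alice (knight) says "Olivia always speaks truthfully" - this is TRUE because Olivia is a knight.
- Quinn (knave) says "Alice is a liar" - this is FALSE (a lie) because Alice is a knight.
- Wendy (knave) says "Exactly 2 of us are knights" - this is FALSE (a lie) because there are 3 knights.
- Rose (knight) says "At least one of us is a knight" - this is TRUE because Alice, Rose, and Olivia are knights.
- Olivia (knight) says "At least one of us is a knight" - this is TRUE because Alice, Rose, and Olivia are knights.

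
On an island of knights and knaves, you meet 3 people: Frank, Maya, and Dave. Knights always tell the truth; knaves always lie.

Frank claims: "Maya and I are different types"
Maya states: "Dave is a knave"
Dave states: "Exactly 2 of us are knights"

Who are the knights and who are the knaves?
Frank is a knight.
Maya is a knave.
Dave is a knight.

Verification:
- Frank (knight) says "Maya and I are different types" - this is TRUE because Frank is a knight and Maya is a knave.
- Maya (knave) says "Dave is a knave" - this is FALSE (a lie) because Dave is a knight.
- Dave (knight) says "Exactly 2 of us are knights" - this is TRUE because there are 2 knights.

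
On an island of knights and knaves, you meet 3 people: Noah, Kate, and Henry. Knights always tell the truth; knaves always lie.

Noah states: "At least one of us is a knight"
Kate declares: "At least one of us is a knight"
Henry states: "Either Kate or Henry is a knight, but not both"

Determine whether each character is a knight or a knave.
Noah is a knave.
Kate is a knave.
Henry is a knave.

Verification:
- Noah (knave) says "At least one of us is a knight" - this is FALSE (a lie) because no one is a knight.
- Kate (knave) says "At least one of us is a knight" - this is FALSE (a lie) because no one is a knight.
- Henry (knave) says "Either Kate or Henry is a knight, but not both" - this is FALSE (a lie) because Kate is a knave and Henry is a knave.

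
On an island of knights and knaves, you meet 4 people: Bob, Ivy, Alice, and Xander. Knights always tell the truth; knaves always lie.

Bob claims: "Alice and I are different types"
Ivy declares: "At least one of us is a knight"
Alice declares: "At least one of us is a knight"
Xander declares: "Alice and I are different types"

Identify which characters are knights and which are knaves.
Bob is a knave.
Ivy is a knave.
Alice is a knave.
Xander is a knave.

Verification:
- Bob (knave) says "Alice and I are different types" - this is FALSE (a lie) because Bob is a knave and Alice is a knave.
- Ivy (knave) says "At least one of us is a knight" - this is FALSE (a lie) because no one is a knight.
- Alice (knave) says "At least one of us is a knight" - this is FALSE (a lie) because no one is a knight.
- Xander (knave) says "Alice and I are different types" - this is FALSE (a lie) because Xander is a knave and Alice is a knave.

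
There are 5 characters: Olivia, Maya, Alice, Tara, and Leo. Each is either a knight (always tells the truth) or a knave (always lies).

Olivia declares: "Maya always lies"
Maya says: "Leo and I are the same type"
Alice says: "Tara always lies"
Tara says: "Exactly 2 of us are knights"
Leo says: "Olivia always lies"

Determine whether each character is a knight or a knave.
Olivia is a knave.
Maya is a knight.
Alice is a knight.
Tara is a knave.
Leo is a knight.

Verification:
- Olivia (knave) says "Maya always lies" - this is FALSE (a lie) because Maya is a knight.
- Maya (knight) says "Leo and I are the same type" - this is TRUE because Maya is a knight and Leo is a knight.
- Alice (knight) says "Tara always lies" - this is TRUE because Tara is a knave.
- Tara (knave) says "Exactly 2 of us are knights" - this is FALSE (a lie) because there are 3 knights.
- Leo (knight) says "Olivia always lies" - this is TRUE because Olivia is a knave.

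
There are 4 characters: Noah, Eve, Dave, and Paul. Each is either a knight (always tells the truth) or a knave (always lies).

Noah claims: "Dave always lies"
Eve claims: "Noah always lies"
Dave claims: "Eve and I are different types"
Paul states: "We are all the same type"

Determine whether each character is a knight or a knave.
Noah is a knight.
Eve is a knave.
Dave is a knave.
Paul is a knave.

Verification:
- Noah (knight) says "Dave always lies" - this is TRUE because Dave is a knave.
- Eve (knave) says "Noah always lies" - this is FALSE (a lie) because Noah is a knight.
- Dave (knave) says "Eve and I are different types" - this is FALSE (a lie) because Dave is a knave and Eve is a knave.
- Paul (knave) says "We are all the same type" - this is FALSE (a lie) because Noah is a knight and Eve, Dave, and Paul are knaves.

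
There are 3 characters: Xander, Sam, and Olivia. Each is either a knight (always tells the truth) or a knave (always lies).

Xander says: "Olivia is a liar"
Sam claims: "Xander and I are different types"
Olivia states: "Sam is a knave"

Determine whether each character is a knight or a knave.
Xander is a knave.
Sam is a knave.
Olivia is a knight.

Verification:
- Xander (knave) says "Olivia is a liar" - this is FALSE (a lie) because Olivia is a knight.
- Sam (knave) says "Xander and I are different types" - this is FALSE (a lie) because Sam is a knave and Xander is a knave.
- Olivia (knight) says "Sam is a knave" - this is TRUE because Sam is a knave.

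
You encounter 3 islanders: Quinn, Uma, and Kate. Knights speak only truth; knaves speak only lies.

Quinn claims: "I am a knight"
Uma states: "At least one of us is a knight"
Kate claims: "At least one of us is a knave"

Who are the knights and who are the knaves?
Quinn is a knave.
Uma is a knight.
Kate is a knight.

Verification:
- Quinn (knave) says "I am a knight" - this is FALSE (a lie) because Quinn is a knave.
- Uma (knight) says "At least one of us is a knight" - this is TRUE because Uma and Kate are knights.
- Kate (knight) says "At least one of us is a knave" - this is TRUE because Quinn is a knave.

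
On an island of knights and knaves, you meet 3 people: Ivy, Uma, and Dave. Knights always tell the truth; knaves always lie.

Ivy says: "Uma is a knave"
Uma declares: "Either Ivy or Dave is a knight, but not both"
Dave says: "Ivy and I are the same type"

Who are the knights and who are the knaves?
Ivy is a knight.
Uma is a knave.
Dave is a knight.

Verification:
- Ivy (knight) says "Uma is a knave" - this is TRUE because Uma is a knave.
- Uma (knave) says "Either Ivy or Dave is a knight, but not both" - this is FALSE (a lie) because Ivy is a knight and Dave is a knight.
- Dave (knight) says "Ivy and I are the same type" - this is TRUE because Dave is a knight and Ivy is a knight.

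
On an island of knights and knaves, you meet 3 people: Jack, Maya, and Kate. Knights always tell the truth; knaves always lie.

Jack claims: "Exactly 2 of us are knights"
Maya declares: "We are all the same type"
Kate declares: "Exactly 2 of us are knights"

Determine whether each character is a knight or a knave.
Jack is a knight.
Maya is a knave.
Kate is a knight.

Verification:
- Jack (knight) says "Exactly 2 of us are knights" - this is TRUE because there are 2 knights.
- Maya (knave) says "We are all the same type" - this is FALSE (a lie) because Jack and Kate are knights and Maya is a knave.
- Kate (knight) says "Exactly 2 of us are knights" - this is TRUE because there are 2 knights.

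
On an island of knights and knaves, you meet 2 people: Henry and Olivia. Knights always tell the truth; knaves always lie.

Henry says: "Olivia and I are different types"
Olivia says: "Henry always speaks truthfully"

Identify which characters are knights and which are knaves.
Henry is a knave.
Olivia is a knave.

Verification:
- Henry (knave) says "Olivia and I are different types" - this is FALSE (a lie) because Henry is a knave and Olivia is a knave.
- Olivia (knave) says "Henry always speaks truthfully" - this is FALSE (a lie) because Henry is a knave.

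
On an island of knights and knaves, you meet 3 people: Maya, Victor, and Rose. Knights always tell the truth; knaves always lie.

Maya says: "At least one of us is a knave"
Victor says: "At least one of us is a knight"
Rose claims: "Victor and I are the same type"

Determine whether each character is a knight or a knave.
Maya is a knight.
Victor is a knight.
Rose is a knave.

Verification:
- Maya (knight) says "At least one of us is a knave" - this is TRUE because Rose is a knave.
- Victor (knight) says "At least one of us is a knight" - this is TRUE because Maya and Victor are knights.
- Rose (knave) says "Victor and I are the same type" - this is FALSE (a lie) because Rose is a knave and Victor is a knight.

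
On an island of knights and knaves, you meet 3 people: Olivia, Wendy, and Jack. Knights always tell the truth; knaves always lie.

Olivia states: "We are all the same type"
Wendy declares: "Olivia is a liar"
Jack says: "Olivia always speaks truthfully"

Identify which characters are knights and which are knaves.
Olivia is a knave.
Wendy is a knight.
Jack is a knave.

Verification:
- Olivia (knave) says "We are all the same type" - this is FALSE (a lie) because Wendy is a knight and Olivia and Jack are knaves.
- Wendy (knight) says "Olivia is a liar" - this is TRUE because Olivia is a knave.
- Jack (knave) says "Olivia always speaks truthfully" - this is FALSE (a lie) because Olivia is a knave.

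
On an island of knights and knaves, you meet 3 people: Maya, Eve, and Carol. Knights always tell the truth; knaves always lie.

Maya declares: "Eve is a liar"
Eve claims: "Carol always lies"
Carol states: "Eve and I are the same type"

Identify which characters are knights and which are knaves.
Maya is a knave.
Eve is a knight.
Carol is a knave.

Verification:
- Maya (knave) says "Eve is a liar" - this is FALSE (a lie) because Eve is a knight.
- Eve (knight) says "Carol always lies" - this is TRUE because Carol is a knave.
- Carol (knave) says "Eve and I are the same type" - this is FALSE (a lie) because Carol is a knave and Eve is a knight.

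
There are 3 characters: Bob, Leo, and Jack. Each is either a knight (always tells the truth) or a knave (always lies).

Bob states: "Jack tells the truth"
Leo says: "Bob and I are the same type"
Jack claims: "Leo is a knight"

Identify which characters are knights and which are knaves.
Bob is a knight.
Leo is a knight.
Jack is a knight.

Verification:
- Bob (knight) says "Jack tells the truth" - this is TRUE because Jack is a knight.
- Leo (knight) says "Bob and I are the same type" - this is TRUE because Leo is a knight and Bob is a knight.
- Jack (knight) says "Leo is a knight" - this is TRUE because Leo is a knight.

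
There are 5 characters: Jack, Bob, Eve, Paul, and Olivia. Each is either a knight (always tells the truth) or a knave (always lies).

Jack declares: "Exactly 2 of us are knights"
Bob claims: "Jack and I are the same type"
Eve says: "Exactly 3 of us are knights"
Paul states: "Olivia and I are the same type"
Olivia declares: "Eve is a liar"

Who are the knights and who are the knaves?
Jack is a knight.
Bob is a knave.
Eve is a knave.
Paul is a knave.
Olivia is a knight.

Verification:
- Jack (knight) says "Exactly 2 of us are knights" - this is TRUE because there are 2 knights.
- Bob (knave) says "Jack and I are the same type" - this is FALSE (a lie) because Bob is a knave and Jack is a knight.
- Eve (knave) says "Exactly 3 of us are knights" - this is FALSE (a lie) because there are 2 knights.
- Paul (knave) says "Olivia and I are the same type" - this is FALSE (a lie) because Paul is a knave and Olivia is a knight.
- Olivia (knight) says "Eve is a liar" - this is TRUE because Eve is a knave.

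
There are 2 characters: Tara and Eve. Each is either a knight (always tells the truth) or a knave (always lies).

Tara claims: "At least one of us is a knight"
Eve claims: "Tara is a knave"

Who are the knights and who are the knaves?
Tara is a knight.
Eve is a knave.

Verification:
- Tara (knight) says "At least one of us is a knight" - this is TRUE because Tara is a knight.
- Eve (knave) says "Tara is a knave" - this is FALSE (a lie) because Tara is a knight.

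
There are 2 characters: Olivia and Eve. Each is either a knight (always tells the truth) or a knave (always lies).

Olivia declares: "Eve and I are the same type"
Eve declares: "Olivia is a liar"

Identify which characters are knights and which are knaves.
Olivia is a knave.
Eve is a knight.

Verification:
- Olivia (knave) says "Eve and I are the same type" - this is FALSE (a lie) because Olivia is a knave and Eve is a knight.
- Eve (knight) says "Olivia is a liar" - this is TRUE because Olivia is a knave.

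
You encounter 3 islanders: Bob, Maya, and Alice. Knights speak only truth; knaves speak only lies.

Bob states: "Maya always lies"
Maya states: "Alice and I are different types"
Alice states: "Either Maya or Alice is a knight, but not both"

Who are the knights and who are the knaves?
Bob is a knight.
Maya is a knave.
Alice is a knave.

Verification:
- Bob (knight) says "Maya always lies" - this is TRUE because Maya is a knave.
- Maya (knave) says "Alice and I are different types" - this is FALSE (a lie) because Maya is a knave and Alice is a knave.
- Alice (knave) says "Either Maya or Alice is a knight, but not both" - this is FALSE (a lie) because Maya is a knave and Alice is a knave.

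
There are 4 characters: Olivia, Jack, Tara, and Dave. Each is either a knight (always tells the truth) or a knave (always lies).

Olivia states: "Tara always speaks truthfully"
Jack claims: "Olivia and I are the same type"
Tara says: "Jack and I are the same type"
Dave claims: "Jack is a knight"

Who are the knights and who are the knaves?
Olivia is a knight.
Jack is a knight.
Tara is a knight.
Dave is a knight.

Verification:
- Olivia (knight) says "Tara always speaks truthfully" - this is TRUE because Tara is a knight.
- Jack (knight) says "Olivia and I are the same type" - this is TRUE because Jack is a knight and Olivia is a knight.
- Tara (knight) says "Jack and I are the same type" - this is TRUE because Tara is a knight and Jack is a knight.
- Dave (knight) says "Jack is a knight" - this is TRUE because Jack is a knight.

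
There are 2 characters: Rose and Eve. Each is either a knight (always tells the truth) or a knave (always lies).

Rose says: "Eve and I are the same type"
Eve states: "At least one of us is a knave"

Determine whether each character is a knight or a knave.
Rose is a knave.
Eve is a knight.

Verification:
- Rose (knave) says "Eve and I are the same type" - this is FALSE (a lie) because Rose is a knave and Eve is a knight.
- Eve (knight) says "At least one of us is a knave" - this is TRUE because Rose is a knave.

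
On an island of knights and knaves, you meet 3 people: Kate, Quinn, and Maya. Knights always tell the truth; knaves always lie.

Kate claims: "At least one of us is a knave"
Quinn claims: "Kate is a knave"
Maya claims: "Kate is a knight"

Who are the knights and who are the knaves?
Kate is a knight.
Quinn is a knave.
Maya is a knight.

Verification:
- Kate (knight) says "At least one of us is a knave" - this is TRUE because Quinn is a knave.
- Quinn (knave) says "Kate is a knave" - this is FALSE (a lie) because Kate is a knight.
- Maya (knight) says "Kate is a knight" - this is TRUE because Kate is a knight.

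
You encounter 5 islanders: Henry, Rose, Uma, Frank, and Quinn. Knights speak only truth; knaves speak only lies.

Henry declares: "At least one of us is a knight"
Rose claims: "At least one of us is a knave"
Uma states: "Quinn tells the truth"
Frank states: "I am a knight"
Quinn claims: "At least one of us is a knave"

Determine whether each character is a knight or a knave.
Henry is a knight.
Rose is a knight.
Uma is a knight.
Frank is a knave.
Quinn is a knight.

Verification:
- Henry (knight) says "At least one of us is a knight" - this is TRUE because Henry, Rose, Uma, and Quinn are knights.
- Rose (knight) says "At least one of us is a knave" - this is TRUE because Frank is a knave.
- Uma (knight) says "Quinn tells the truth" - this is TRUE because Quinn is a knight.
- Frank (knave) says "I am a knight" - this is FALSE (a lie) because Frank is a knave.
- Quinn (knight) says "At least one of us is a knave" - this is TRUE because Frank is a knave.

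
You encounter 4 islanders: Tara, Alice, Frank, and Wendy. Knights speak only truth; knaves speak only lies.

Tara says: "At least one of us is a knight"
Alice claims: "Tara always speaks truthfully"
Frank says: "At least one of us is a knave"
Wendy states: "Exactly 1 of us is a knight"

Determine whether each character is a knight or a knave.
Tara is a knight.
Alice is a knight.
Frank is a knight.
Wendy is a knave.

Verification:
- Tara (knight) says "At least one of us is a knight" - this is TRUE because Tara, Alice, and Frank are knights.
- Alice (knight) says "Tara always speaks truthfully" - this is TRUE because Tara is a knight.
- Frank (knight) says "At least one of us is a knave" - this is TRUE because Wendy is a knave.
- Wendy (knave) says "Exactly 1 of us is a knight" - this is FALSE (a lie) because there are 3 knights.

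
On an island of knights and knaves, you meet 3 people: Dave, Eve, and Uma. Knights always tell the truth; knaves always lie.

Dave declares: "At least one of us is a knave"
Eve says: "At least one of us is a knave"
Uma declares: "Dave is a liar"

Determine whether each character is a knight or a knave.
Dave is a knight.
Eve is a knight.
Uma is a knave.

Verification:
- Dave (knight) says "At least one of us is a knave" - this is TRUE because Uma is a knave.
- Eve (knight) says "At least one of us is a knave" - this is TRUE because Uma is a knave.
- Uma (knave) says "Dave is a liar" - this is FALSE (a lie) because Dave is a knight.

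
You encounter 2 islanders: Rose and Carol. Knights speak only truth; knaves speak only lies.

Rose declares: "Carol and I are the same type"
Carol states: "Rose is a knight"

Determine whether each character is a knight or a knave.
Rose is a knight.
Carol is a knight.

Verification:
- Rose (knight) says "Carol and I are the same type" - this is TRUE because Rose is a knight and Carol is a knight.
- Carol (knight) says "Rose is a knight" - this is TRUE because Rose is a knight.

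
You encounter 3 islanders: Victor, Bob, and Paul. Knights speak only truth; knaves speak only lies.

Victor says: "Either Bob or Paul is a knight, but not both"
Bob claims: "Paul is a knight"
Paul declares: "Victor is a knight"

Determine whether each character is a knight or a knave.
Victor is a knave.
Bob is a knave.
Paul is a knave.

Verification:
- Victor (knave) says "Either Bob or Paul is a knight, but not both" - this is FALSE (a lie) because Bob is a knave and Paul is a knave.
- Bob (knave) says "Paul is a knight" - this is FALSE (a lie) because Paul is a knave.
- Paul (knave) says "Victor is a knight" - this is FALSE (a lie) because Victor is a knave.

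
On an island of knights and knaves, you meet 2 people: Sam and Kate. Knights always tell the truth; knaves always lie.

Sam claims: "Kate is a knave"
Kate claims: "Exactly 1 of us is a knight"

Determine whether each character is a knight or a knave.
Sam is a knave.
Kate is a knight.

Verification:
- Sam (knave) says "Kate is a knave" - this is FALSE (a lie) because Kate is a knight.
- Kate (knight) says "Exactly 1 of us is a knight" - this is TRUE because there are 1 knights.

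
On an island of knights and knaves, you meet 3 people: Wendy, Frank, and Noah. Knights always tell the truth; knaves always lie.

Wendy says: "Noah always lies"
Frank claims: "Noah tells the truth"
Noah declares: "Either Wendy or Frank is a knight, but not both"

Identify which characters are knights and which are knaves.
Wendy is a knave.
Frank is a knight.
Noah is a knight.

Verification:
- Wendy (knave) says "Noah always lies" - this is FALSE (a lie) because Noah is a knight.
- Frank (knight) says "Noah tells the truth" - this is TRUE because Noah is a knight.
- Noah (knight) says "Either Wendy or Frank is a knight, but not both" - this is TRUE because Wendy is a knave and Frank is a knight.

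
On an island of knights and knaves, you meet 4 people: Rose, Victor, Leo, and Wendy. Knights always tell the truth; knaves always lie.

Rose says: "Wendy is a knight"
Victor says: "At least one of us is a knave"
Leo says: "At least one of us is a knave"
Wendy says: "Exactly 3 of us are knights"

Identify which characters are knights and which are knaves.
Rose is a knave.
Victor is a knight.
Leo is a knight.
Wendy is a knave.

Verification:
- Rose (knave) says "Wendy is a knight" - this is FALSE (a lie) because Wendy is a knave.
- Victor (knight) says "At least one of us is a knave" - this is TRUE because Rose and Wendy are knaves.
- Leo (knight) says "At least one of us is a knave" - this is TRUE because Rose and Wendy are knaves.
- Wendy (knave) says "Exactly 3 of us are knights" - this is FALSE (a lie) because there are 2 knights.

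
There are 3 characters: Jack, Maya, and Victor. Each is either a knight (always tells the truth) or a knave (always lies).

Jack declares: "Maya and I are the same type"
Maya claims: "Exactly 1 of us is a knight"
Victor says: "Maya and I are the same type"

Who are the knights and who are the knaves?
Jack is a knave.
Maya is a knight.
Victor is a knave.

Verification:
- Jack (knave) says "Maya and I are the same type" - this is FALSE (a lie) because Jack is a knave and Maya is a knight.
- Maya (knight) says "Exactly 1 of us is a knight" - this is TRUE because there are 1 knights.
- Victor (knave) says "Maya and I are the same type" - this is FALSE (a lie) because Victor is a knave and Maya is a knight.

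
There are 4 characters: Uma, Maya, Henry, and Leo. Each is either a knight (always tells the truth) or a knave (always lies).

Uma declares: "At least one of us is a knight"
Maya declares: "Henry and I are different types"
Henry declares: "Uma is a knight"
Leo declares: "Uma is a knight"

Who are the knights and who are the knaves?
Uma is a knave.
Maya is a knave.
Henry is a knave.
Leo is a knave.

Verification:
- Uma (knave) says "At least one of us is a knight" - this is FALSE (a lie) because no one is a knight.
- Maya (knave) says "Henry and I are different types" - this is FALSE (a lie) because Maya is a knave and Henry is a knave.
- Henry (knave) says "Uma is a knight" - this is FALSE (a lie) because Uma is a knave.
- Leo (knave) says "Uma is a knight" - this is FALSE (a lie) because Uma is a knave.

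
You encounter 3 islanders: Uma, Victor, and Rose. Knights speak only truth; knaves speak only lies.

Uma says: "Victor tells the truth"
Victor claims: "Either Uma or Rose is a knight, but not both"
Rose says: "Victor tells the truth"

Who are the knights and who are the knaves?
Uma is a knave.
Victor is a knave.
Rose is a knave.

Verification:
- Uma (knave) says "Victor tells the truth" - this is FALSE (a lie) because Victor is a knave.
- Victor (knave) says "Either Uma or Rose is a knight, but not both" - this is FALSE (a lie) because Uma is a knave and Rose is a knave.
- Rose (knave) says "Victor tells the truth" - this is FALSE (a lie) because Victor is a knave.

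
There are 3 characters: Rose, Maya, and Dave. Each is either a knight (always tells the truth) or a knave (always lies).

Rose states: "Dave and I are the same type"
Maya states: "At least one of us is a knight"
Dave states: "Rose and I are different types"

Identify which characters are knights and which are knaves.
Rose is a knave.
Maya is a knight.
Dave is a knight.

Verification:
- Rose (knave) says "Dave and I are the same type" - this is FALSE (a lie) because Rose is a knave and Dave is a knight.
- Maya (knight) says "At least one of us is a knight" - this is TRUE because Maya and Dave are knights.
- Dave (knight) says "Rose and I are different types" - this is TRUE because Dave is a knight and Rose is a knave.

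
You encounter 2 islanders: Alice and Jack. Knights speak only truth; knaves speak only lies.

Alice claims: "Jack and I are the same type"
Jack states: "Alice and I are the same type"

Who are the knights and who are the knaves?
Alice is a knight.
Jack is a knight.

Verification:
- Alice (knight) says "Jack and I are the same type" - this is TRUE because Alice is a knight and Jack is a knight.
- Jack (knight) says "Alice and I are the same type" - this is TRUE because Jack is a knight and Alice is a knight.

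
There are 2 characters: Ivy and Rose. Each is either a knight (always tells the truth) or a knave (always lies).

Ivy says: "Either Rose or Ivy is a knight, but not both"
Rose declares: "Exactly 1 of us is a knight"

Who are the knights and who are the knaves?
Ivy is a knave.
Rose is a knave.

Verification:
- Ivy (knave) says "Either Rose or Ivy is a knight, but not both" - this is FALSE (a lie) because Rose is a knave and Ivy is a knave.
- Rose (knave) says "Exactly 1 of us is a knight" - this is FALSE (a lie) because there are 0 knights.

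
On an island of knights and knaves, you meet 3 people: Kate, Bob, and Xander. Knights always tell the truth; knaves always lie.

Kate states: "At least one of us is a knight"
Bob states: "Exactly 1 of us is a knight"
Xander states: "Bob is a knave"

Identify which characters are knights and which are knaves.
Kate is a knight.
Bob is a knave.
Xander is a knight.

Verification:
- Kate (knight) says "At least one of us is a knight" - this is TRUE because Kate and Xander are knights.
- Bob (knave) says "Exactly 1 of us is a knight" - this is FALSE (a lie) because there are 2 knights.
- Xander (knight) says "Bob is a knave" - this is TRUE because Bob is a knave.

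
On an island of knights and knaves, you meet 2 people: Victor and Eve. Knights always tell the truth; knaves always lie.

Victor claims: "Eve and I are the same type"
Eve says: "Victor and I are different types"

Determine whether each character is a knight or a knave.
Victor is a knave.
Eve is a knight.

Verification:
- Victor (knave) says "Eve and I are the same type" - this is FALSE (a lie) because Victor is a knave and Eve is a knight.
- Eve (knight) says "Victor and I are different types" - this is TRUE because Eve is a knight and Victor is a knave.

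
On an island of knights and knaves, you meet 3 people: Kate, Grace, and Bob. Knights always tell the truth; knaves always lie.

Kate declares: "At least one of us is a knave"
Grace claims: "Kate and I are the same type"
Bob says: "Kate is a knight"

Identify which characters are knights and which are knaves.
Kate is a knight.
Grace is a knave.
Bob is a knight.

Verification:
- Kate (knight) says "At least one of us is a knave" - this is TRUE because Grace is a knave.
- Grace (knave) says "Kate and I are the same type" - this is FALSE (a lie) because Grace is a knave and Kate is a knight.
- Bob (knight) says "Kate is a knight" - this is TRUE because Kate is a knight.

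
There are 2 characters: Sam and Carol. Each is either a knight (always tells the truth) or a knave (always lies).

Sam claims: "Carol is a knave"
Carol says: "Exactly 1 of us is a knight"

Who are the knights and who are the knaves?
Sam is a knave.
Carol is a knight.

Verification:
- Sam (knave) says "Carol is a knave" - this is FALSE (a lie) because Carol is a knight.
- Carol (knight) says "Exactly 1 of us is a knight" - this is TRUE because there are 1 knights.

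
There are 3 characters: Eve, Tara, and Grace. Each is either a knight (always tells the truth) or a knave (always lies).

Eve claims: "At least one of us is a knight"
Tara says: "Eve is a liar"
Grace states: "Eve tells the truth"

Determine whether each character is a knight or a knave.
Eve is a knight.
Tara is a knave.
Grace is a knight.

Verification:
- Eve (knight) says "At least one of us is a knight" - this is TRUE because Eve and Grace are knights.
- Tara (knave) says "Eve is a liar" - this is FALSE (a lie) because Eve is a knight.
- Grace (knight) says "Eve tells the truth" - this is TRUE because Eve is a knight.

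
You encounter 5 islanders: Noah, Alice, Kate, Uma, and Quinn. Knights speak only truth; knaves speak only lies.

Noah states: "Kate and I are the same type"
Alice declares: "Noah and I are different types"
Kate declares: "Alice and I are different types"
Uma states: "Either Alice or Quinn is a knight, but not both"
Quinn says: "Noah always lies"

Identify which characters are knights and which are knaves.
Noah is a knave.
Alice is a knave.
Kate is a knight.
Uma is a knight.
Quinn is a knight.

Verification:
- Noah (knave) says "Kate and I are the same type" - this is FALSE (a lie) because Noah is a knave and Kate is a knight.
- Alice (knave) says "Noah and I are different types" - this is FALSE (a lie) because Alice is a knave and Noah is a knave.
- Kate (knight) says "Alice and I are different types" - this is TRUE because Kate is a knight and Alice is a knave.
- Uma (knight) says "Either Alice or Quinn is a knight, but not both" - this is TRUE because Alice is a knave and Quinn is a knight.
- Quinn (knight) says "Noah always lies" - this is TRUE because Noah is a knave.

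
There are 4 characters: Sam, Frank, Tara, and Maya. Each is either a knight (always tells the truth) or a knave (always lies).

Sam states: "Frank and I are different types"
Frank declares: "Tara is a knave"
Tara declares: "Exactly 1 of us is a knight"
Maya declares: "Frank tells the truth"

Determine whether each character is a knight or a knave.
Sam is a knave.
Frank is a knave.
Tara is a knight.
Maya is a knave.

Verification:
- Sam (knave) says "Frank and I are different types" - this is FALSE (a lie) because Sam is a knave and Frank is a knave.
- Frank (knave) says "Tara is a knave" - this is FALSE (a lie) because Tara is a knight.
- Tara (knight) says "Exactly 1 of us is a knight" - this is TRUE because there are 1 knights.
- Maya (knave) says "Frank tells the truth" - this is FALSE (a lie) because Frank is a knave.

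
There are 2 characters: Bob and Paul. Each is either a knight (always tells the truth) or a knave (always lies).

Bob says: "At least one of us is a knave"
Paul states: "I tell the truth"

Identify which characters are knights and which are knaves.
Bob is a knight.
Paul is a knave.

Verification:
- Bob (knight) says "At least one of us is a knave" - this is TRUE because Paul is a knave.
- Paul (knave) says "I tell the truth" - this is FALSE (a lie) because Paul is a knave.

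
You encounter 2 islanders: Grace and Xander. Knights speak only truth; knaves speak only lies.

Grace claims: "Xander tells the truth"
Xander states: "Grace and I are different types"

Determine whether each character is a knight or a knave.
Grace is a knave.
Xander is a knave.

Verification:
- Grace (knave) says "Xander tells the truth" - this is FALSE (a lie) because Xander is a knave.
- Xander (knave) says "Grace and I are different types" - this is FALSE (a lie) because Xander is a knave and Grace is a knave.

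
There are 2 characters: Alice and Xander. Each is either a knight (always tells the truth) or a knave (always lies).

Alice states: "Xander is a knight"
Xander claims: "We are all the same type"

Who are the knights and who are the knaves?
Alice is a knight.
Xander is a knight.

Verification:
- Alice (knight) says "Xander is a knight" - this is TRUE because Xander is a knight.
- Xander (knight) says "We are all the same type" - this is TRUE because Alice and Xander are knights.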